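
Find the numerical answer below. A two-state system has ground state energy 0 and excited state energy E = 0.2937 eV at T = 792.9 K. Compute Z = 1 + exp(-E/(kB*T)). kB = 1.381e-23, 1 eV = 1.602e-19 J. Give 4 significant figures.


Step 1: Compute beta*E = E*eV/(kB*T) = 0.2937*1.602e-19/(1.381e-23*792.9) = 4.297
Step 2: exp(-beta*E) = exp(-4.297) = 0.01361
Step 3: Z = 1 + 0.01361 = 1.014

1.014


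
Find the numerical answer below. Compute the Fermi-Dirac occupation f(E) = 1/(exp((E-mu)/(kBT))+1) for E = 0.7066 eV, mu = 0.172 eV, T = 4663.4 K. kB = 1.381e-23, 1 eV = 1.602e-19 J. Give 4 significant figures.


Step 1: (E - mu) = 0.7066 - 0.172 = 0.5346 eV
Step 2: Convert: (E-mu)*eV = 8.564e-20 J
Step 3: x = (E-mu)*eV/(kB*T) = 1.33
Step 4: f = 1/(exp(1.33)+1) = 0.2092

0.2092


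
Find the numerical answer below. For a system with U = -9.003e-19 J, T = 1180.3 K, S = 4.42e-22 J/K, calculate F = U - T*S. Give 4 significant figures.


Step 1: T*S = 1180.3 * 4.42e-22 = 5.217e-19 J
Step 2: F = U - T*S = -9.003e-19 - 5.217e-19
Step 3: F = -1.422e-18 J

-1.422e-18


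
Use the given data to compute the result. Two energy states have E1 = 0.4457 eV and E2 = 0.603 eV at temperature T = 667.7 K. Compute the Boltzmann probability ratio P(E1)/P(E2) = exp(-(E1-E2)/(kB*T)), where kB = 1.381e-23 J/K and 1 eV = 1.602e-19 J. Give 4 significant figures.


Step 1: Compute energy difference dE = E1 - E2 = 0.4457 - 0.603 = -0.1573 eV
Step 2: Convert to Joules: dE_J = -0.1573 * 1.602e-19 = -2.52e-20 J
Step 3: Compute exponent = -dE_J / (kB * T) = -(-2.52e-20) / (1.381e-23 * 667.7) = 2.733
Step 4: P(E1)/P(E2) = exp(2.733) = 15.38

15.38


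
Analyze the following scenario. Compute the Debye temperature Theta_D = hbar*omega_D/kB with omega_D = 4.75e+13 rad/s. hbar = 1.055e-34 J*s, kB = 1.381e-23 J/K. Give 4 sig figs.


Step 1: hbar*omega_D = 1.055e-34 * 4.75e+13 = 5.011e-21 J
Step 2: Theta_D = 5.011e-21 / 1.381e-23
Step 3: Theta_D = 362.9 K

362.9


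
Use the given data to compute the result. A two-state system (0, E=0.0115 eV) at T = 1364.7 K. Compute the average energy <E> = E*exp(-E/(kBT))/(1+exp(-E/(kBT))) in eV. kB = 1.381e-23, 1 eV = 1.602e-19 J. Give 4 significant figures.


Step 1: beta*E = 0.0115*1.602e-19/(1.381e-23*1364.7) = 0.09775
Step 2: exp(-beta*E) = 0.9069
Step 3: <E> = 0.0115*0.9069/(1+0.9069) = 0.005469 eV

0.005469


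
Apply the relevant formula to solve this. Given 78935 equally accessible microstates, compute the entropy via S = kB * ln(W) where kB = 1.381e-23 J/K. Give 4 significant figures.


Step 1: ln(W) = ln(78935) = 11.28
Step 2: S = kB * ln(W) = 1.381e-23 * 11.28
Step 3: S = 1.557e-22 J/K

1.557e-22


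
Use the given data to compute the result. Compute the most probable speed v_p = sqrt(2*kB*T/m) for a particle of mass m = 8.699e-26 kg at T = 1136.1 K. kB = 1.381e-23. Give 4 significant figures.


Step 1: Numerator = 2*kB*T = 2*1.381e-23*1136.1 = 3.138e-20
Step 2: Ratio = 3.138e-20 / 8.699e-26 = 3.607e+05
Step 3: v_p = sqrt(3.607e+05) = 600.6 m/s

600.6


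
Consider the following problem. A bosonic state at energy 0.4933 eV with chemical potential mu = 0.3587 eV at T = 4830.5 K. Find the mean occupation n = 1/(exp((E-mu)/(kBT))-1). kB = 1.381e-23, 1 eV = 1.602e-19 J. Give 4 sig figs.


Step 1: (E - mu) = 0.1346 eV
Step 2: x = (E-mu)*eV/(kB*T) = 0.1346*1.602e-19/(1.381e-23*4830.5) = 0.3232
Step 3: exp(x) = 1.382
Step 4: n = 1/(exp(x)-1) = 2.621

2.621


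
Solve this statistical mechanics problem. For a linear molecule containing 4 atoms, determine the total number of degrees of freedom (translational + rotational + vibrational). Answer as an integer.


Step 1: Translational DOF = 3
Step 2: Rotational DOF (linear) = 2
Step 3: Vibrational DOF = 3*4 - 5 = 7
Step 4: Total = 3 + 2 + 7 = 12

12


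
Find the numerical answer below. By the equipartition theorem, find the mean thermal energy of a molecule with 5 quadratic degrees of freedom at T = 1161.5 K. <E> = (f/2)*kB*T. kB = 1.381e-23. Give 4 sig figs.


Step 1: f/2 = 5/2 = 2.5
Step 2: kB*T = 1.381e-23 * 1161.5 = 1.604e-20
Step 3: <E> = 2.5 * 1.604e-20 = 4.01e-20 J

4.01e-20


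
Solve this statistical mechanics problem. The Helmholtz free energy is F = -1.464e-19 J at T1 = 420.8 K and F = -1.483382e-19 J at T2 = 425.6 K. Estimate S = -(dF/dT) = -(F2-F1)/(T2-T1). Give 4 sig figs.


Step 1: dF = F2 - F1 = -1.483382e-19 - (-1.464e-19) = -1.9382e-21 J
Step 2: dT = T2 - T1 = 425.6 - 420.8 = 4.8 K
Step 3: S = -dF/dT = -(-1.9382e-21)/4.8 = 4.038e-22 J/K

4.038e-22


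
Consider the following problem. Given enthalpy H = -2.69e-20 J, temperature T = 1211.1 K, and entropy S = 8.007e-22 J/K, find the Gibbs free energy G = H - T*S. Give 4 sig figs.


Step 1: T*S = 1211.1 * 8.007e-22 = 9.697e-19 J
Step 2: G = H - T*S = -2.69e-20 - 9.697e-19
Step 3: G = -9.966e-19 J

-9.966e-19


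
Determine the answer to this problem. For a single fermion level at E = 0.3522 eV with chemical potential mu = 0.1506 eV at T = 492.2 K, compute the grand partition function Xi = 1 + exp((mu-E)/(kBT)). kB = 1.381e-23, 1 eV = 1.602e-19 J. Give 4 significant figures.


Step 1: (mu - E) = 0.1506 - 0.3522 = -0.2016 eV
Step 2: x = (mu-E)*eV/(kB*T) = -0.2016*1.602e-19/(1.381e-23*492.2) = -4.751
Step 3: exp(x) = 0.00864
Step 4: Xi = 1 + 0.00864 = 1.009

1.009


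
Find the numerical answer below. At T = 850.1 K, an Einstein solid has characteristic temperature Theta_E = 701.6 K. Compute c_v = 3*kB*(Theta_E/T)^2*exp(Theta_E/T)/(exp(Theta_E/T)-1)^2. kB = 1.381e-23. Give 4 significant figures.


Step 1: x = Theta_E/T = 701.6/850.1 = 0.8253
Step 2: x^2 = 0.6811
Step 3: exp(x) = 2.283
Step 4: c_v = 3*1.381e-23*0.6811*2.283/(2.283-1)^2 = 3.916e-23

3.916e-23


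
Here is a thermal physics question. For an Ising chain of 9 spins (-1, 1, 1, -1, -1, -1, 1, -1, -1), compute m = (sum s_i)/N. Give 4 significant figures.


Step 1: Count up spins (+1): 3, down spins (-1): 6
Step 2: Total magnetization M = 3 - 6 = -3
Step 3: m = M/N = -3/9 = -0.3333

-0.3333


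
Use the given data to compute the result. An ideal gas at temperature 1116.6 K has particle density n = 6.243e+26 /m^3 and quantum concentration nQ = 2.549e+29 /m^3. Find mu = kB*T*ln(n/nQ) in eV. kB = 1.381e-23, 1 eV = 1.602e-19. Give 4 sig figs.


Step 1: n/nQ = 6.243e+26/2.549e+29 = 0.002449
Step 2: ln(n/nQ) = -6.012
Step 3: mu = kB*T*ln(n/nQ) = 1.542e-20*-6.012 = -9.271e-20 J
Step 4: Convert to eV: -9.271e-20/1.602e-19 = -0.5787 eV

-0.5787


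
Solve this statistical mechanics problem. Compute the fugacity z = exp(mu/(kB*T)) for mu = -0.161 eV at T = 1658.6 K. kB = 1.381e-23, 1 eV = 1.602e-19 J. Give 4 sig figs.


Step 1: Convert mu to Joules: -0.161*1.602e-19 = -2.579e-20 J
Step 2: kB*T = 1.381e-23*1658.6 = 2.291e-20 J
Step 3: mu/(kB*T) = -1.126
Step 4: z = exp(-1.126) = 0.3243

0.3243


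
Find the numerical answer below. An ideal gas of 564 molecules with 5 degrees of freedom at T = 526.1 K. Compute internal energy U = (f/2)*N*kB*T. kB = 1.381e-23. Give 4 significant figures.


Step 1: f/2 = 5/2 = 2.5
Step 2: N*kB*T = 564*1.381e-23*526.1 = 4.098e-18
Step 3: U = 2.5 * 4.098e-18 = 1.024e-17 J

1.024e-17


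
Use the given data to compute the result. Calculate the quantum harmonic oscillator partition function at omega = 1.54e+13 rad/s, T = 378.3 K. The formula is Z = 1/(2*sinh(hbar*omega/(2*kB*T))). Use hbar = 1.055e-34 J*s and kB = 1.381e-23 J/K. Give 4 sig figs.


Step 1: Compute x = hbar*omega/(kB*T) = 1.055e-34*1.54e+13/(1.381e-23*378.3) = 0.311
Step 2: x/2 = 0.1555
Step 3: sinh(x/2) = 0.1561
Step 4: Z = 1/(2*0.1561) = 3.203

3.203


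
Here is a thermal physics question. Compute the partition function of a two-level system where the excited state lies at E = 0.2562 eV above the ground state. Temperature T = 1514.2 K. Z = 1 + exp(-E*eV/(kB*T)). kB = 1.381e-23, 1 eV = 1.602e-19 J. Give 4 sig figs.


Step 1: Compute beta*E = E*eV/(kB*T) = 0.2562*1.602e-19/(1.381e-23*1514.2) = 1.963
Step 2: exp(-beta*E) = exp(-1.963) = 0.1405
Step 3: Z = 1 + 0.1405 = 1.14

1.14


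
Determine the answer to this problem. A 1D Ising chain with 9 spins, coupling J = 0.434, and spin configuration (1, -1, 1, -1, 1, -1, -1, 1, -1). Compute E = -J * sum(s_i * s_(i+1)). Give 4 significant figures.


Step 1: Nearest-neighbor products: -1, -1, -1, -1, -1, 1, -1, -1
Step 2: Sum of products = -6
Step 3: E = -0.434 * -6 = 2.604

2.604


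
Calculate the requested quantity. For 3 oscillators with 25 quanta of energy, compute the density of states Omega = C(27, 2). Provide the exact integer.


Step 1: Use binomial coefficient C(27, 2)
Step 2: Numerator = 27! / 25!
Step 3: Denominator = 2!
Step 4: Omega = 351

351


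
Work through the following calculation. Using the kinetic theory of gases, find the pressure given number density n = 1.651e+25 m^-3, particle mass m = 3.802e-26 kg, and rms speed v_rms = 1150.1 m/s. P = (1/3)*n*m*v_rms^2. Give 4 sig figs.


Step 1: v_rms^2 = 1150.1^2 = 1.323e+06
Step 2: n*m = 1.651e+25*3.802e-26 = 0.6277
Step 3: P = (1/3)*0.6277*1.323e+06 = 2.768e+05 Pa

2.768e+05


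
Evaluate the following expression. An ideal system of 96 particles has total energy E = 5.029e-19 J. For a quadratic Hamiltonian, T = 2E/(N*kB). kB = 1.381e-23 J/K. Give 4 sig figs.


Step 1: Numerator = 2*E = 2*5.029e-19 = 1.006e-18 J
Step 2: Denominator = N*kB = 96*1.381e-23 = 1.326e-21
Step 3: T = 1.006e-18 / 1.326e-21 = 758.7 K

758.7


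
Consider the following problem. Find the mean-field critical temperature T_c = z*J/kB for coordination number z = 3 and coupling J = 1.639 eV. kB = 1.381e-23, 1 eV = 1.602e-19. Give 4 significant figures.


Step 1: z*J = 3*1.639 = 4.917 eV
Step 2: Convert to Joules: 4.917*1.602e-19 = 7.877e-19 J
Step 3: T_c = 7.877e-19 / 1.381e-23 = 5.704e+04 K

5.704e+04


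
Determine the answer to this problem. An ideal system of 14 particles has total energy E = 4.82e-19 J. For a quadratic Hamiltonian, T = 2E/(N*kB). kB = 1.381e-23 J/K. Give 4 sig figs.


Step 1: Numerator = 2*E = 2*4.82e-19 = 9.64e-19 J
Step 2: Denominator = N*kB = 14*1.381e-23 = 1.933e-22
Step 3: T = 9.64e-19 / 1.933e-22 = 4986 K

4986


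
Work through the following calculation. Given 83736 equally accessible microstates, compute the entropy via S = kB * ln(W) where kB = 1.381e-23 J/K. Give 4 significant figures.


Step 1: ln(W) = ln(83736) = 11.34
Step 2: S = kB * ln(W) = 1.381e-23 * 11.34
Step 3: S = 1.565e-22 J/K

1.565e-22


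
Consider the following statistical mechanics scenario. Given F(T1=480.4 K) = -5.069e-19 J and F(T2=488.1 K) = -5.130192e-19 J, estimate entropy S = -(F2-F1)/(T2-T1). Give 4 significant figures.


Step 1: dF = F2 - F1 = -5.130192e-19 - (-5.069e-19) = -6.1192e-21 J
Step 2: dT = T2 - T1 = 488.1 - 480.4 = 7.7 K
Step 3: S = -dF/dT = -(-6.1192e-21)/7.7 = 7.947e-22 J/K

7.947e-22


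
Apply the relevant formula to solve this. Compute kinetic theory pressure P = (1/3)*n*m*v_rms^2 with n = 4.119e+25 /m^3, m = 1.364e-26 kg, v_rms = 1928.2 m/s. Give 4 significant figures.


Step 1: v_rms^2 = 1928.2^2 = 3.718e+06
Step 2: n*m = 4.119e+25*1.364e-26 = 0.5618
Step 3: P = (1/3)*0.5618*3.718e+06 = 6.963e+05 Pa

6.963e+05


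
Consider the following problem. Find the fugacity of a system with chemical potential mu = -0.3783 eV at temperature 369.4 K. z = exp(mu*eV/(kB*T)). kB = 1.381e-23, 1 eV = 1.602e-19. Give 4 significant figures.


Step 1: Convert mu to Joules: -0.3783*1.602e-19 = -6.06e-20 J
Step 2: kB*T = 1.381e-23*369.4 = 5.101e-21 J
Step 3: mu/(kB*T) = -11.88
Step 4: z = exp(-11.88) = 6.929e-06

6.929e-06


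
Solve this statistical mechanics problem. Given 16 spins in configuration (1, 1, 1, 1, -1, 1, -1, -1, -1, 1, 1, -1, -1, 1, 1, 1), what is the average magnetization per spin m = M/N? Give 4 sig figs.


Step 1: Count up spins (+1): 10, down spins (-1): 6
Step 2: Total magnetization M = 10 - 6 = 4
Step 3: m = M/N = 4/16 = 0.25

0.25


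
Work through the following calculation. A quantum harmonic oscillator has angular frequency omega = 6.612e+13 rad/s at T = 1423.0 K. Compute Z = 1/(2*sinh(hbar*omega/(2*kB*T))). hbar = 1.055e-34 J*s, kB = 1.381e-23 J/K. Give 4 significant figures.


Step 1: Compute x = hbar*omega/(kB*T) = 1.055e-34*6.612e+13/(1.381e-23*1423.0) = 0.355
Step 2: x/2 = 0.1775
Step 3: sinh(x/2) = 0.1784
Step 4: Z = 1/(2*0.1784) = 2.802

2.802


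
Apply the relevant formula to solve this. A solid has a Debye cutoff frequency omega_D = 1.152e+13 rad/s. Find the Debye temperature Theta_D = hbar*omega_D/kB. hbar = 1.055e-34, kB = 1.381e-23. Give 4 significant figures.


Step 1: hbar*omega_D = 1.055e-34 * 1.152e+13 = 1.215e-21 J
Step 2: Theta_D = 1.215e-21 / 1.381e-23
Step 3: Theta_D = 88.01 K

88.01


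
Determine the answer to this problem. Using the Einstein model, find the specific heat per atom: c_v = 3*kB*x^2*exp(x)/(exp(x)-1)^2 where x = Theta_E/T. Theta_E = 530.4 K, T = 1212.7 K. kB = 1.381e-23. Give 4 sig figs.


Step 1: x = Theta_E/T = 530.4/1212.7 = 0.4374
Step 2: x^2 = 0.1913
Step 3: exp(x) = 1.549
Step 4: c_v = 3*1.381e-23*0.1913*1.549/(1.549-1)^2 = 4.078e-23

4.078e-23


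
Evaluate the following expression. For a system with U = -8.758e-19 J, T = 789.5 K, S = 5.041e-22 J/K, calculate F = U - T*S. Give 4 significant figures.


Step 1: T*S = 789.5 * 5.041e-22 = 3.98e-19 J
Step 2: F = U - T*S = -8.758e-19 - 3.98e-19
Step 3: F = -1.274e-18 J

-1.274e-18


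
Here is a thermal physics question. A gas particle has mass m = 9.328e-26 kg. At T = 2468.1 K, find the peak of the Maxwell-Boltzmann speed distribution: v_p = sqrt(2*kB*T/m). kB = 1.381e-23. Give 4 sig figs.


Step 1: Numerator = 2*kB*T = 2*1.381e-23*2468.1 = 6.817e-20
Step 2: Ratio = 6.817e-20 / 9.328e-26 = 7.308e+05
Step 3: v_p = sqrt(7.308e+05) = 854.9 m/s

854.9


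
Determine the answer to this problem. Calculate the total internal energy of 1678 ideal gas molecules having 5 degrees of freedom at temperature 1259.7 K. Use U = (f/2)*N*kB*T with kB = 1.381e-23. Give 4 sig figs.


Step 1: f/2 = 5/2 = 2.5
Step 2: N*kB*T = 1678*1.381e-23*1259.7 = 2.919e-17
Step 3: U = 2.5 * 2.919e-17 = 7.298e-17 J

7.298e-17


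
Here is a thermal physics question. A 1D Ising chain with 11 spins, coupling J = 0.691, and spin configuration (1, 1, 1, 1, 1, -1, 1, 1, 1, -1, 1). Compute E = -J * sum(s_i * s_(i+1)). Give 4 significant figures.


Step 1: Nearest-neighbor products: 1, 1, 1, 1, -1, -1, 1, 1, -1, -1
Step 2: Sum of products = 2
Step 3: E = -0.691 * 2 = -1.382

-1.382


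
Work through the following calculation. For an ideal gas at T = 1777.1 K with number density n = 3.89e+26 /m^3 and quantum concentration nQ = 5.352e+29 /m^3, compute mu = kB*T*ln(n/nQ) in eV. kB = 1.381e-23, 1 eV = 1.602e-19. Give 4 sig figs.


Step 1: n/nQ = 3.89e+26/5.352e+29 = 0.0007268
Step 2: ln(n/nQ) = -7.227
Step 3: mu = kB*T*ln(n/nQ) = 2.454e-20*-7.227 = -1.774e-19 J
Step 4: Convert to eV: -1.774e-19/1.602e-19 = -1.107 eV

-1.107


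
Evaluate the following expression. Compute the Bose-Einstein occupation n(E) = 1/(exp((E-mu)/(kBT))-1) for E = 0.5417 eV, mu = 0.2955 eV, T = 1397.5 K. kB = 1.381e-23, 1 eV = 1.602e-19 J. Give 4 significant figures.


Step 1: (E - mu) = 0.2462 eV
Step 2: x = (E-mu)*eV/(kB*T) = 0.2462*1.602e-19/(1.381e-23*1397.5) = 2.044
Step 3: exp(x) = 7.719
Step 4: n = 1/(exp(x)-1) = 0.1488

0.1488


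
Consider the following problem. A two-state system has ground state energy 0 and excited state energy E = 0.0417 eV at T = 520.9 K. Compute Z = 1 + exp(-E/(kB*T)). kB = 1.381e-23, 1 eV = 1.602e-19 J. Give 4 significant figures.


Step 1: Compute beta*E = E*eV/(kB*T) = 0.0417*1.602e-19/(1.381e-23*520.9) = 0.9286
Step 2: exp(-beta*E) = exp(-0.9286) = 0.3951
Step 3: Z = 1 + 0.3951 = 1.395

1.395


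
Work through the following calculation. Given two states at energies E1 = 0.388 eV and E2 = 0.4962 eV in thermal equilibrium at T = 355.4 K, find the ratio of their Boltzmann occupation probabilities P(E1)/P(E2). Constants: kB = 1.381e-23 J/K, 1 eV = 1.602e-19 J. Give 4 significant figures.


Step 1: Compute energy difference dE = E1 - E2 = 0.388 - 0.4962 = -0.1082 eV
Step 2: Convert to Joules: dE_J = -0.1082 * 1.602e-19 = -1.733e-20 J
Step 3: Compute exponent = -dE_J / (kB * T) = -(-1.733e-20) / (1.381e-23 * 355.4) = 3.532
Step 4: P(E1)/P(E2) = exp(3.532) = 34.18

34.18


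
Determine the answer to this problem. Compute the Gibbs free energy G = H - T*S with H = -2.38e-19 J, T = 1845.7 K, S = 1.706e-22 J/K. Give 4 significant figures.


Step 1: T*S = 1845.7 * 1.706e-22 = 3.149e-19 J
Step 2: G = H - T*S = -2.38e-19 - 3.149e-19
Step 3: G = -5.529e-19 J

-5.529e-19


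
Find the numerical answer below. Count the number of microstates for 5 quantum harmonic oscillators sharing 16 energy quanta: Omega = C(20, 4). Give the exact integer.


Step 1: Use binomial coefficient C(20, 4)
Step 2: Numerator = 20! / 16!
Step 3: Denominator = 4!
Step 4: Omega = 4845

4845


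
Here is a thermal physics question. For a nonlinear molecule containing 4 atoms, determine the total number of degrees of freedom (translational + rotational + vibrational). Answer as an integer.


Step 1: Translational DOF = 3
Step 2: Rotational DOF (nonlinear) = 3
Step 3: Vibrational DOF = 3*4 - 6 = 6
Step 4: Total = 3 + 3 + 6 = 12

12


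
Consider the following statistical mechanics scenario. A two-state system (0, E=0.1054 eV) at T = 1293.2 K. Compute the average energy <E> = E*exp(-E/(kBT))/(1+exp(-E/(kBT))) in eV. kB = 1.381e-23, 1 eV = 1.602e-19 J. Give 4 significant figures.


Step 1: beta*E = 0.1054*1.602e-19/(1.381e-23*1293.2) = 0.9455
Step 2: exp(-beta*E) = 0.3885
Step 3: <E> = 0.1054*0.3885/(1+0.3885) = 0.02949 eV

0.02949


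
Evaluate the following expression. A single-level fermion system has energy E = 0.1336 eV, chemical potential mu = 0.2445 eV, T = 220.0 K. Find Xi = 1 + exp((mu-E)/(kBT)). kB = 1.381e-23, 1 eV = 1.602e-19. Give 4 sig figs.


Step 1: (mu - E) = 0.2445 - 0.1336 = 0.1109 eV
Step 2: x = (mu-E)*eV/(kB*T) = 0.1109*1.602e-19/(1.381e-23*220.0) = 5.848
Step 3: exp(x) = 346.4
Step 4: Xi = 1 + 346.4 = 347.4

347.4


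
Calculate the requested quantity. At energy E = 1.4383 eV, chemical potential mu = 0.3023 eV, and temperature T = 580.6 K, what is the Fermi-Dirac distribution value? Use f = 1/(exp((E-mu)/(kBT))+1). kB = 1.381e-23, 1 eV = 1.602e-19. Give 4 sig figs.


Step 1: (E - mu) = 1.4383 - 0.3023 = 1.136 eV
Step 2: Convert: (E-mu)*eV = 1.82e-19 J
Step 3: x = (E-mu)*eV/(kB*T) = 22.7
Step 4: f = 1/(exp(22.7)+1) = 1.389e-10

1.389e-10


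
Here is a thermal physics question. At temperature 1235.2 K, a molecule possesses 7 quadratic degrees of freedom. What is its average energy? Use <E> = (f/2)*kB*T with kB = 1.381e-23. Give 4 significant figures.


Step 1: f/2 = 7/2 = 3.5
Step 2: kB*T = 1.381e-23 * 1235.2 = 1.706e-20
Step 3: <E> = 3.5 * 1.706e-20 = 5.97e-20 J

5.97e-20


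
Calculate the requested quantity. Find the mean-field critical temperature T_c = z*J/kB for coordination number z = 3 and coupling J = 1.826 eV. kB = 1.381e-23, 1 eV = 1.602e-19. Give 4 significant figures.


Step 1: z*J = 3*1.826 = 5.478 eV
Step 2: Convert to Joules: 5.478*1.602e-19 = 8.776e-19 J
Step 3: T_c = 8.776e-19 / 1.381e-23 = 6.355e+04 K

6.355e+04


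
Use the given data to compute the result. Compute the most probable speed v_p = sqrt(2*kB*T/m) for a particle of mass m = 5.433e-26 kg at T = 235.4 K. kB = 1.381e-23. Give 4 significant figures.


Step 1: Numerator = 2*kB*T = 2*1.381e-23*235.4 = 6.502e-21
Step 2: Ratio = 6.502e-21 / 5.433e-26 = 1.197e+05
Step 3: v_p = sqrt(1.197e+05) = 345.9 m/s

345.9


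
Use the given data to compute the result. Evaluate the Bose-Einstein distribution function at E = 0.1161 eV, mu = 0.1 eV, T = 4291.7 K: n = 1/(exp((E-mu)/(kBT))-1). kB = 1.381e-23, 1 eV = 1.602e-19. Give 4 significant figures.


Step 1: (E - mu) = 0.0161 eV
Step 2: x = (E-mu)*eV/(kB*T) = 0.0161*1.602e-19/(1.381e-23*4291.7) = 0.04352
Step 3: exp(x) = 1.044
Step 4: n = 1/(exp(x)-1) = 22.48

22.48


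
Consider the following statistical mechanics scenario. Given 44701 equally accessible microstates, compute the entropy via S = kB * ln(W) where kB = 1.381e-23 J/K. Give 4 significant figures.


Step 1: ln(W) = ln(44701) = 10.71
Step 2: S = kB * ln(W) = 1.381e-23 * 10.71
Step 3: S = 1.479e-22 J/K

1.479e-22


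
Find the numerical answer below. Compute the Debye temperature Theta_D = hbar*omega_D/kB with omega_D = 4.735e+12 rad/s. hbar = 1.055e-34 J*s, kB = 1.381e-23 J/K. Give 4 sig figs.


Step 1: hbar*omega_D = 1.055e-34 * 4.735e+12 = 4.995e-22 J
Step 2: Theta_D = 4.995e-22 / 1.381e-23
Step 3: Theta_D = 36.17 K

36.17


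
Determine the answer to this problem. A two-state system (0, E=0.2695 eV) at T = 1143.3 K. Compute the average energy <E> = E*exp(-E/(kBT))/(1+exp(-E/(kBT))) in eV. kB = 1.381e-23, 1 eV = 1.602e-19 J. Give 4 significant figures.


Step 1: beta*E = 0.2695*1.602e-19/(1.381e-23*1143.3) = 2.734
Step 2: exp(-beta*E) = 0.06493
Step 3: <E> = 0.2695*0.06493/(1+0.06493) = 0.01643 eV

0.01643


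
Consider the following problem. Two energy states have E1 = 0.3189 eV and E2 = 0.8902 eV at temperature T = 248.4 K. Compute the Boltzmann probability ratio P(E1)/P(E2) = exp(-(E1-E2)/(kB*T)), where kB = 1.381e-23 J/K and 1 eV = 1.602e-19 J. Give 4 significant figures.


Step 1: Compute energy difference dE = E1 - E2 = 0.3189 - 0.8902 = -0.5713 eV
Step 2: Convert to Joules: dE_J = -0.5713 * 1.602e-19 = -9.152e-20 J
Step 3: Compute exponent = -dE_J / (kB * T) = -(-9.152e-20) / (1.381e-23 * 248.4) = 26.68
Step 4: P(E1)/P(E2) = exp(26.68) = 3.862e+11

3.862e+11


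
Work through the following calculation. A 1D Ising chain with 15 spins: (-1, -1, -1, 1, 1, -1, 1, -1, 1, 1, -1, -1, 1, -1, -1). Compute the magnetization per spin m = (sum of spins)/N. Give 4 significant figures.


Step 1: Count up spins (+1): 6, down spins (-1): 9
Step 2: Total magnetization M = 6 - 9 = -3
Step 3: m = M/N = -3/15 = -0.2

-0.2


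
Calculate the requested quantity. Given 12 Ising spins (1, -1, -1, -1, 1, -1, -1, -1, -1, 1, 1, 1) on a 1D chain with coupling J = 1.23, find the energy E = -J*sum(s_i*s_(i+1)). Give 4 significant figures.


Step 1: Nearest-neighbor products: -1, 1, 1, -1, -1, 1, 1, 1, -1, 1, 1
Step 2: Sum of products = 3
Step 3: E = -1.23 * 3 = -3.69

-3.69


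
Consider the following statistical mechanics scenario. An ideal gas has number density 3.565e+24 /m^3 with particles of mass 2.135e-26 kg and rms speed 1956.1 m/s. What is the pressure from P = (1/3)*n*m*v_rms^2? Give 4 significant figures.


Step 1: v_rms^2 = 1956.1^2 = 3.826e+06
Step 2: n*m = 3.565e+24*2.135e-26 = 0.07611
Step 3: P = (1/3)*0.07611*3.826e+06 = 9.708e+04 Pa

9.708e+04


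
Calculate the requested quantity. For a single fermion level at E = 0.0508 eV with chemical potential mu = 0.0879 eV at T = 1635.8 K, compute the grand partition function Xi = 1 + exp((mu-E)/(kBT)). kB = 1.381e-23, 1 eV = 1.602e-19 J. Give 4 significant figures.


Step 1: (mu - E) = 0.0879 - 0.0508 = 0.0371 eV
Step 2: x = (mu-E)*eV/(kB*T) = 0.0371*1.602e-19/(1.381e-23*1635.8) = 0.2631
Step 3: exp(x) = 1.301
Step 4: Xi = 1 + 1.301 = 2.301

2.301


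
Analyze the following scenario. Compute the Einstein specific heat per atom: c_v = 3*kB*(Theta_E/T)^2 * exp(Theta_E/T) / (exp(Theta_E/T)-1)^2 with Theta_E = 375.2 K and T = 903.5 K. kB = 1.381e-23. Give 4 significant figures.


Step 1: x = Theta_E/T = 375.2/903.5 = 0.4153
Step 2: x^2 = 0.1725
Step 3: exp(x) = 1.515
Step 4: c_v = 3*1.381e-23*0.1725*1.515/(1.515-1)^2 = 4.084e-23

4.084e-23


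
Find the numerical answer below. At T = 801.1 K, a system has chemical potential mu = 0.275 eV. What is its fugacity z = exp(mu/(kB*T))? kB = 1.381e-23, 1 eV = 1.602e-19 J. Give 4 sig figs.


Step 1: Convert mu to Joules: 0.275*1.602e-19 = 4.406e-20 J
Step 2: kB*T = 1.381e-23*801.1 = 1.106e-20 J
Step 3: mu/(kB*T) = 3.982
Step 4: z = exp(3.982) = 53.63

53.63


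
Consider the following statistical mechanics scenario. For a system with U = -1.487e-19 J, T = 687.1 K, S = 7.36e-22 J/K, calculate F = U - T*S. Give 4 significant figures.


Step 1: T*S = 687.1 * 7.36e-22 = 5.057e-19 J
Step 2: F = U - T*S = -1.487e-19 - 5.057e-19
Step 3: F = -6.544e-19 J

-6.544e-19


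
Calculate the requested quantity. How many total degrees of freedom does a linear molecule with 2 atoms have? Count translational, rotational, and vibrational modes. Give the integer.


Step 1: Translational DOF = 3
Step 2: Rotational DOF (linear) = 2
Step 3: Vibrational DOF = 3*2 - 5 = 1
Step 4: Total = 3 + 2 + 1 = 6

6


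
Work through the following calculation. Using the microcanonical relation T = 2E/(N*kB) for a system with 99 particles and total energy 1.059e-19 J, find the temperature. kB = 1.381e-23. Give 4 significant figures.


Step 1: Numerator = 2*E = 2*1.059e-19 = 2.118e-19 J
Step 2: Denominator = N*kB = 99*1.381e-23 = 1.367e-21
Step 3: T = 2.118e-19 / 1.367e-21 = 154.9 K

154.9


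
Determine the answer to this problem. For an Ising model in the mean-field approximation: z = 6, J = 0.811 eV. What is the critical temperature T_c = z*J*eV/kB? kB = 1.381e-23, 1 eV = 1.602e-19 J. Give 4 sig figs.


Step 1: z*J = 6*0.811 = 4.866 eV
Step 2: Convert to Joules: 4.866*1.602e-19 = 7.795e-19 J
Step 3: T_c = 7.795e-19 / 1.381e-23 = 5.645e+04 K

5.645e+04


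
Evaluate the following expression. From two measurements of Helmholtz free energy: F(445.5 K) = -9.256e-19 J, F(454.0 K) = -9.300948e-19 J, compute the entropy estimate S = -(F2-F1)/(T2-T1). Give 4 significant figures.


Step 1: dF = F2 - F1 = -9.300948e-19 - (-9.256e-19) = -4.4948e-21 J
Step 2: dT = T2 - T1 = 454.0 - 445.5 = 8.5 K
Step 3: S = -dF/dT = -(-4.4948e-21)/8.5 = 5.288e-22 J/K

5.288e-22


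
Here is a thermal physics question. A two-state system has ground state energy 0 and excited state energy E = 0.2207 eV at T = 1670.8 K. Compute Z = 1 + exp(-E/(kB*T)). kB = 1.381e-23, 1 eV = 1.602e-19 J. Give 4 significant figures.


Step 1: Compute beta*E = E*eV/(kB*T) = 0.2207*1.602e-19/(1.381e-23*1670.8) = 1.532
Step 2: exp(-beta*E) = exp(-1.532) = 0.216
Step 3: Z = 1 + 0.216 = 1.216

1.216


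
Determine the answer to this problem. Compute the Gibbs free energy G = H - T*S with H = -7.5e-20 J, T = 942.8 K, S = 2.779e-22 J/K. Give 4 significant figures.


Step 1: T*S = 942.8 * 2.779e-22 = 2.62e-19 J
Step 2: G = H - T*S = -7.5e-20 - 2.62e-19
Step 3: G = -3.37e-19 J

-3.37e-19


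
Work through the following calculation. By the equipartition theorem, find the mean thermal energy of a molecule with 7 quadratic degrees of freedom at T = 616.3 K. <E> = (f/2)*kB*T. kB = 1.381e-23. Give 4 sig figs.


Step 1: f/2 = 7/2 = 3.5
Step 2: kB*T = 1.381e-23 * 616.3 = 8.511e-21
Step 3: <E> = 3.5 * 8.511e-21 = 2.979e-20 J

2.979e-20


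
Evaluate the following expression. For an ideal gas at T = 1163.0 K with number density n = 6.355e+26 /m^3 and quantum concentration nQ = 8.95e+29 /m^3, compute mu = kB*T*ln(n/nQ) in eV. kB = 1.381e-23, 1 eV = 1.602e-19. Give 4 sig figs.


Step 1: n/nQ = 6.355e+26/8.95e+29 = 0.0007101
Step 2: ln(n/nQ) = -7.25
Step 3: mu = kB*T*ln(n/nQ) = 1.606e-20*-7.25 = -1.164e-19 J
Step 4: Convert to eV: -1.164e-19/1.602e-19 = -0.7269 eV

-0.7269


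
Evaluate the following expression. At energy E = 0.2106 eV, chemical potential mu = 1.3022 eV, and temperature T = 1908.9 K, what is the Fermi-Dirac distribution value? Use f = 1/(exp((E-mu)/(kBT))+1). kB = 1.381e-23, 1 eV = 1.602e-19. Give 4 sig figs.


Step 1: (E - mu) = 0.2106 - 1.3022 = -1.092 eV
Step 2: Convert: (E-mu)*eV = -1.749e-19 J
Step 3: x = (E-mu)*eV/(kB*T) = -6.634
Step 4: f = 1/(exp(-6.634)+1) = 0.9987

0.9987


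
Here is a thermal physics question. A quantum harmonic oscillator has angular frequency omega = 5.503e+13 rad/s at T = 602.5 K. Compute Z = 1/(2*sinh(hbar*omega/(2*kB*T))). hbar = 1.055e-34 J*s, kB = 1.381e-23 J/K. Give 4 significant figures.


Step 1: Compute x = hbar*omega/(kB*T) = 1.055e-34*5.503e+13/(1.381e-23*602.5) = 0.6978
Step 2: x/2 = 0.3489
Step 3: sinh(x/2) = 0.356
Step 4: Z = 1/(2*0.356) = 1.405

1.405


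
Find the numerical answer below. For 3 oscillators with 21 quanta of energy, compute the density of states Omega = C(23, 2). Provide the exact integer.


Step 1: Use binomial coefficient C(23, 2)
Step 2: Numerator = 23! / 21!
Step 3: Denominator = 2!
Step 4: Omega = 253

253


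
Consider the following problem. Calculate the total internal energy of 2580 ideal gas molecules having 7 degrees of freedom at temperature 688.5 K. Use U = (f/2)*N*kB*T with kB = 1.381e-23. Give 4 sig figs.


Step 1: f/2 = 7/2 = 3.5
Step 2: N*kB*T = 2580*1.381e-23*688.5 = 2.453e-17
Step 3: U = 3.5 * 2.453e-17 = 8.586e-17 J

8.586e-17


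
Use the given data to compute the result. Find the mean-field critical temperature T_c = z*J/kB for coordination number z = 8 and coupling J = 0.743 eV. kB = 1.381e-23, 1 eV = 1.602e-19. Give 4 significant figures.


Step 1: z*J = 8*0.743 = 5.944 eV
Step 2: Convert to Joules: 5.944*1.602e-19 = 9.522e-19 J
Step 3: T_c = 9.522e-19 / 1.381e-23 = 6.895e+04 K

6.895e+04


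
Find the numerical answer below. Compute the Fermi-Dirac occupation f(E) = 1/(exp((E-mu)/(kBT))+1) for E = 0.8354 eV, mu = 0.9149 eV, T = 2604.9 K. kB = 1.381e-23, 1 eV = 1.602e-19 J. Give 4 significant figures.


Step 1: (E - mu) = 0.8354 - 0.9149 = -0.0795 eV
Step 2: Convert: (E-mu)*eV = -1.274e-20 J
Step 3: x = (E-mu)*eV/(kB*T) = -0.354
Step 4: f = 1/(exp(-0.354)+1) = 0.5876

0.5876


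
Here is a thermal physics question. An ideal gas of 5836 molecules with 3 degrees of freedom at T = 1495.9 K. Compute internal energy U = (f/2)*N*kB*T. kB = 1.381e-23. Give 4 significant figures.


Step 1: f/2 = 3/2 = 1.5
Step 2: N*kB*T = 5836*1.381e-23*1495.9 = 1.206e-16
Step 3: U = 1.5 * 1.206e-16 = 1.808e-16 J

1.808e-16


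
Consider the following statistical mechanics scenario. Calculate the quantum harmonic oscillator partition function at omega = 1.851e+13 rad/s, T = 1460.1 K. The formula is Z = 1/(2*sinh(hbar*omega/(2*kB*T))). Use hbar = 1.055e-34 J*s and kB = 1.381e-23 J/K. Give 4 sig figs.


Step 1: Compute x = hbar*omega/(kB*T) = 1.055e-34*1.851e+13/(1.381e-23*1460.1) = 0.09685
Step 2: x/2 = 0.04842
Step 3: sinh(x/2) = 0.04844
Step 4: Z = 1/(2*0.04844) = 10.32

10.32


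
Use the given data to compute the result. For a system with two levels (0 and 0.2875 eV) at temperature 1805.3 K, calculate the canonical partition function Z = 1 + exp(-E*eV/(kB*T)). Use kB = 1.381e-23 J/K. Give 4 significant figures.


Step 1: Compute beta*E = E*eV/(kB*T) = 0.2875*1.602e-19/(1.381e-23*1805.3) = 1.847
Step 2: exp(-beta*E) = exp(-1.847) = 0.1576
Step 3: Z = 1 + 0.1576 = 1.158

1.158


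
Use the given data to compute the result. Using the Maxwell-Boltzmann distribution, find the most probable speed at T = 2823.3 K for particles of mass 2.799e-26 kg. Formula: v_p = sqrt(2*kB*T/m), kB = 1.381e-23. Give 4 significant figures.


Step 1: Numerator = 2*kB*T = 2*1.381e-23*2823.3 = 7.798e-20
Step 2: Ratio = 7.798e-20 / 2.799e-26 = 2.786e+06
Step 3: v_p = sqrt(2.786e+06) = 1669 m/s

1669


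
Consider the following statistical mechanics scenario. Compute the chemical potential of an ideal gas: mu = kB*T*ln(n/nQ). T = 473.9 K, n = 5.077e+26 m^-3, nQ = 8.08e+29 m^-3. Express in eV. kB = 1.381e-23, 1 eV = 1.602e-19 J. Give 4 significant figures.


Step 1: n/nQ = 5.077e+26/8.08e+29 = 0.0006283
Step 2: ln(n/nQ) = -7.372
Step 3: mu = kB*T*ln(n/nQ) = 6.545e-21*-7.372 = -4.825e-20 J
Step 4: Convert to eV: -4.825e-20/1.602e-19 = -0.3012 eV

-0.3012


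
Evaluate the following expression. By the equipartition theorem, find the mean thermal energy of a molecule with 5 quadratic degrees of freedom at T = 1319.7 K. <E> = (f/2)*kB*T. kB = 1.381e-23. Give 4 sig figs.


Step 1: f/2 = 5/2 = 2.5
Step 2: kB*T = 1.381e-23 * 1319.7 = 1.823e-20
Step 3: <E> = 2.5 * 1.823e-20 = 4.556e-20 J

4.556e-20


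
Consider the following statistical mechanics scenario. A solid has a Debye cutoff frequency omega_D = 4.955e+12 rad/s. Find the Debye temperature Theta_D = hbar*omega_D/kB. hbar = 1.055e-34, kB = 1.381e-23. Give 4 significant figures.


Step 1: hbar*omega_D = 1.055e-34 * 4.955e+12 = 5.228e-22 J
Step 2: Theta_D = 5.228e-22 / 1.381e-23
Step 3: Theta_D = 37.85 K

37.85


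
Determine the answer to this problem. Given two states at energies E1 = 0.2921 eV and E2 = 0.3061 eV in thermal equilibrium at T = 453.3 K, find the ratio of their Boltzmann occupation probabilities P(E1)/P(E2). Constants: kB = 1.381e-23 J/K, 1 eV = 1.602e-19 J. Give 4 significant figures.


Step 1: Compute energy difference dE = E1 - E2 = 0.2921 - 0.3061 = -0.014 eV
Step 2: Convert to Joules: dE_J = -0.014 * 1.602e-19 = -2.243e-21 J
Step 3: Compute exponent = -dE_J / (kB * T) = -(-2.243e-21) / (1.381e-23 * 453.3) = 0.3583
Step 4: P(E1)/P(E2) = exp(0.3583) = 1.431

1.431


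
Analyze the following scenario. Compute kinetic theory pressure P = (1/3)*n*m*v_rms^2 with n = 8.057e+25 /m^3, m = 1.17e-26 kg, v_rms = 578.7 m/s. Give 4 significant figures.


Step 1: v_rms^2 = 578.7^2 = 3.349e+05
Step 2: n*m = 8.057e+25*1.17e-26 = 0.9427
Step 3: P = (1/3)*0.9427*3.349e+05 = 1.052e+05 Pa

1.052e+05


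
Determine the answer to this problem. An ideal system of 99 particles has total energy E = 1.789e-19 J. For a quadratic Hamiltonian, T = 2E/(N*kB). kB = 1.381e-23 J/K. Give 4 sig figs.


Step 1: Numerator = 2*E = 2*1.789e-19 = 3.578e-19 J
Step 2: Denominator = N*kB = 99*1.381e-23 = 1.367e-21
Step 3: T = 3.578e-19 / 1.367e-21 = 261.7 K

261.7


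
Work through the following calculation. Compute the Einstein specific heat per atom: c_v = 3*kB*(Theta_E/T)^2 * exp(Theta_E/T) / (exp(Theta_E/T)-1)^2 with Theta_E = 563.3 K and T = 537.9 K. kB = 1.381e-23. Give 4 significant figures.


Step 1: x = Theta_E/T = 563.3/537.9 = 1.047
Step 2: x^2 = 1.097
Step 3: exp(x) = 2.85
Step 4: c_v = 3*1.381e-23*1.097*2.85/(2.85-1)^2 = 3.784e-23

3.784e-23


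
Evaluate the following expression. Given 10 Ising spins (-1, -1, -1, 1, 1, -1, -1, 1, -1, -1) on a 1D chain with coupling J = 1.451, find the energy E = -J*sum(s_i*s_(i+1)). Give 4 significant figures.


Step 1: Nearest-neighbor products: 1, 1, -1, 1, -1, 1, -1, -1, 1
Step 2: Sum of products = 1
Step 3: E = -1.451 * 1 = -1.451

-1.451


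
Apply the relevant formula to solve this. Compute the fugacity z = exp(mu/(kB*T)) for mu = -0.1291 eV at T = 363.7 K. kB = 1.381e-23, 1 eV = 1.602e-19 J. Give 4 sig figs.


Step 1: Convert mu to Joules: -0.1291*1.602e-19 = -2.068e-20 J
Step 2: kB*T = 1.381e-23*363.7 = 5.023e-21 J
Step 3: mu/(kB*T) = -4.118
Step 4: z = exp(-4.118) = 0.01628

0.01628


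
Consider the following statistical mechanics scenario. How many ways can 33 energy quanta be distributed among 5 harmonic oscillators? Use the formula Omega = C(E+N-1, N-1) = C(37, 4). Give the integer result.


Step 1: Use binomial coefficient C(37, 4)
Step 2: Numerator = 37! / 33!
Step 3: Denominator = 4!
Step 4: Omega = 66045

66045


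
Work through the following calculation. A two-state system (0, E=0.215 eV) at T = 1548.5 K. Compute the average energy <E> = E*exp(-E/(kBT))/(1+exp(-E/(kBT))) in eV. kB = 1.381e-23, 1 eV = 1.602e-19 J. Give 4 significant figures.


Step 1: beta*E = 0.215*1.602e-19/(1.381e-23*1548.5) = 1.611
Step 2: exp(-beta*E) = 0.1998
Step 3: <E> = 0.215*0.1998/(1+0.1998) = 0.0358 eV

0.0358


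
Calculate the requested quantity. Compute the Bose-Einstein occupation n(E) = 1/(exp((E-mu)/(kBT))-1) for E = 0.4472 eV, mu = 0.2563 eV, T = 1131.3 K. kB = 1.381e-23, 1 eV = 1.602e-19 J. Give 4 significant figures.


Step 1: (E - mu) = 0.1909 eV
Step 2: x = (E-mu)*eV/(kB*T) = 0.1909*1.602e-19/(1.381e-23*1131.3) = 1.957
Step 3: exp(x) = 7.081
Step 4: n = 1/(exp(x)-1) = 0.1644

0.1644


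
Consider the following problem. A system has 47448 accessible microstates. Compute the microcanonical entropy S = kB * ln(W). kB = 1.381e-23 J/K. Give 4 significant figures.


Step 1: ln(W) = ln(47448) = 10.77
Step 2: S = kB * ln(W) = 1.381e-23 * 10.77
Step 3: S = 1.487e-22 J/K

1.487e-22


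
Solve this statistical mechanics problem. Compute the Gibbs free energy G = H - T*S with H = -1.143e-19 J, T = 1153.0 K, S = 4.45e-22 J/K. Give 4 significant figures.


Step 1: T*S = 1153.0 * 4.45e-22 = 5.131e-19 J
Step 2: G = H - T*S = -1.143e-19 - 5.131e-19
Step 3: G = -6.274e-19 J

-6.274e-19


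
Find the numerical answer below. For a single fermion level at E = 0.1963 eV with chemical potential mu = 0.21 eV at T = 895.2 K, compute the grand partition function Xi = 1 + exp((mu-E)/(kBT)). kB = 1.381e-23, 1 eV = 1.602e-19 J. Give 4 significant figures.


Step 1: (mu - E) = 0.21 - 0.1963 = 0.0137 eV
Step 2: x = (mu-E)*eV/(kB*T) = 0.0137*1.602e-19/(1.381e-23*895.2) = 0.1775
Step 3: exp(x) = 1.194
Step 4: Xi = 1 + 1.194 = 2.194

2.194


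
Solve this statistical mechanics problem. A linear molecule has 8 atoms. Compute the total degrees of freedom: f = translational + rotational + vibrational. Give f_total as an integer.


Step 1: Translational DOF = 3
Step 2: Rotational DOF (linear) = 2
Step 3: Vibrational DOF = 3*8 - 5 = 19
Step 4: Total = 3 + 2 + 19 = 24

24


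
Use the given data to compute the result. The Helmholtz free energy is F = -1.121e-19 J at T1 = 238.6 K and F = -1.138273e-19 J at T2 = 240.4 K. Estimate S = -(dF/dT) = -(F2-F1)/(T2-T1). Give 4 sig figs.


Step 1: dF = F2 - F1 = -1.138273e-19 - (-1.121e-19) = -1.7273e-21 J
Step 2: dT = T2 - T1 = 240.4 - 238.6 = 1.8 K
Step 3: S = -dF/dT = -(-1.7273e-21)/1.8 = 9.596e-22 J/K

9.596e-22


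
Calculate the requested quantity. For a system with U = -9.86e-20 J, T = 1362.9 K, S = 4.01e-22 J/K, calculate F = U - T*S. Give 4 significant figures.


Step 1: T*S = 1362.9 * 4.01e-22 = 5.465e-19 J
Step 2: F = U - T*S = -9.86e-20 - 5.465e-19
Step 3: F = -6.451e-19 J

-6.451e-19


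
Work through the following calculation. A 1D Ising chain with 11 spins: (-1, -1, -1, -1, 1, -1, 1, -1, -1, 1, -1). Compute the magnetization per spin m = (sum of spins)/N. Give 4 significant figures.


Step 1: Count up spins (+1): 3, down spins (-1): 8
Step 2: Total magnetization M = 3 - 8 = -5
Step 3: m = M/N = -5/11 = -0.4545

-0.4545


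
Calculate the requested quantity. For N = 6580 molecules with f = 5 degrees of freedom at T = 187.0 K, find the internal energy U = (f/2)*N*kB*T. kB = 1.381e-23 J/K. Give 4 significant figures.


Step 1: f/2 = 5/2 = 2.5
Step 2: N*kB*T = 6580*1.381e-23*187.0 = 1.699e-17
Step 3: U = 2.5 * 1.699e-17 = 4.248e-17 J

4.248e-17


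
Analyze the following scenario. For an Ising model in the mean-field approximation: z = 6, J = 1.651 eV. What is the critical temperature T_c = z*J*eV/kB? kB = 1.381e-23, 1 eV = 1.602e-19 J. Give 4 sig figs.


Step 1: z*J = 6*1.651 = 9.906 eV
Step 2: Convert to Joules: 9.906*1.602e-19 = 1.587e-18 J
Step 3: T_c = 1.587e-18 / 1.381e-23 = 1.149e+05 K

1.149e+05


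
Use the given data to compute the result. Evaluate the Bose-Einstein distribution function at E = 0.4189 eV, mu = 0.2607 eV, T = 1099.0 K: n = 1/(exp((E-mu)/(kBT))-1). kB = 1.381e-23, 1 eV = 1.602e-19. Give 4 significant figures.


Step 1: (E - mu) = 0.1582 eV
Step 2: x = (E-mu)*eV/(kB*T) = 0.1582*1.602e-19/(1.381e-23*1099.0) = 1.67
Step 3: exp(x) = 5.311
Step 4: n = 1/(exp(x)-1) = 0.2319

0.2319


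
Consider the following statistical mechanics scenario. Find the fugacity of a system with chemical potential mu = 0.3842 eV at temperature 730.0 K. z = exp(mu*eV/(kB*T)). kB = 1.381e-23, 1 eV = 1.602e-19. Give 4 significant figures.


Step 1: Convert mu to Joules: 0.3842*1.602e-19 = 6.155e-20 J
Step 2: kB*T = 1.381e-23*730.0 = 1.008e-20 J
Step 3: mu/(kB*T) = 6.105
Step 4: z = exp(6.105) = 448.2

448.2


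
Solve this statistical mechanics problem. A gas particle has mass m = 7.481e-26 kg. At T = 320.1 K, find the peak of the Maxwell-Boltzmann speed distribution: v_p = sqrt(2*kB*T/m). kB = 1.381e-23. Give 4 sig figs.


Step 1: Numerator = 2*kB*T = 2*1.381e-23*320.1 = 8.841e-21
Step 2: Ratio = 8.841e-21 / 7.481e-26 = 1.182e+05
Step 3: v_p = sqrt(1.182e+05) = 343.8 m/s

343.8
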